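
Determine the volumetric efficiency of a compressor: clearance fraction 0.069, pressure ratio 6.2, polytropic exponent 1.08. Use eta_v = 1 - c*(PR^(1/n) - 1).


PR^(1/n) = 6.2^(1/1.08) = 5.41621641
eta_v = 1 - 0.069 * (5.41621641 - 1)
eta_v = 0.6953

0.6953


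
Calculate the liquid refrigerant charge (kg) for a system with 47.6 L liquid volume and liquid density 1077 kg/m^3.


Charge = V * rho / 1000
Charge = 47.6 * 1077 / 1000
Charge = 51.27 kg

51.27


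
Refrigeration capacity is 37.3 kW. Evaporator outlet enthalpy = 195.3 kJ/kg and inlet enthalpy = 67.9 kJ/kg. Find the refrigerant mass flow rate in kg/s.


dh = 195.3 - 67.9 = 127.4 kJ/kg
m_dot = Q / dh = 37.3 / 127.4 = 0.2928 kg/s

0.2928


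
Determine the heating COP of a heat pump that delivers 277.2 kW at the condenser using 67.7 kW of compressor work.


COP_hp = Q_cond / W
COP_hp = 277.2 / 67.7
COP_hp = 4.095

4.095


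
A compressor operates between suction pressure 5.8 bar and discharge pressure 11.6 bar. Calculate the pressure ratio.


PR = P_high / P_low
PR = 11.6 / 5.8
PR = 2.0

2.0


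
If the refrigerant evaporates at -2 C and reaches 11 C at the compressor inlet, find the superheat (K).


Superheat = T_suction - T_evap
Superheat = 11 - (-2)
Superheat = 13 K

13


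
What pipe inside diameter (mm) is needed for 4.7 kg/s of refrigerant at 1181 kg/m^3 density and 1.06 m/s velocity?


A = m_dot / (rho * v) = 4.7 / (1181 * 1.06) = 0.003754413433 m^2
d = sqrt(4*A/pi) * 1000
d = 69.1 mm

69.1


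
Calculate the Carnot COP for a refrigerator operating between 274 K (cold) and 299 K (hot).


dT = 299 - 274 = 25 K
COP_carnot = T_cold / dT = 274 / 25
COP_carnot = 10.96

10.96


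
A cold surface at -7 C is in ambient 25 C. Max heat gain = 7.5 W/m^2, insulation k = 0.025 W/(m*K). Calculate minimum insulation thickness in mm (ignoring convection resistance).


dT = 25 - (-7) = 32 K
thickness = k * dT / q_max * 1000
thickness = 0.025 * 32 / 7.5 * 1000
thickness = 106.7 mm

106.7


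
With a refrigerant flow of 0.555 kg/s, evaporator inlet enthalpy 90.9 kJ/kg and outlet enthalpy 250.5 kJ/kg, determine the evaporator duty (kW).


dh = 250.5 - 90.9 = 159.6 kJ/kg
Q_evap = m_dot * dh = 0.555 * 159.6
Q_evap = 88.58 kW

88.58


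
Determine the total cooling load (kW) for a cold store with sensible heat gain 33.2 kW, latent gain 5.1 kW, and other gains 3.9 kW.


Q_total = Q_s + Q_l + Q_misc
Q_total = 33.2 + 5.1 + 3.9
Q_total = 42.2 kW

42.2


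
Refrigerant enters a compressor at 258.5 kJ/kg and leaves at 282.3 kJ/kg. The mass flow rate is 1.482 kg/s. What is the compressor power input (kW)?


dh = 282.3 - 258.5 = 23.8 kJ/kg
W = m_dot * dh = 1.482 * 23.8 = 35.27 kW

35.27


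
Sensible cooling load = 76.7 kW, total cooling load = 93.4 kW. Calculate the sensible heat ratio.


SHR = Q_sensible / Q_total
SHR = 76.7 / 93.4
SHR = 0.821

0.821


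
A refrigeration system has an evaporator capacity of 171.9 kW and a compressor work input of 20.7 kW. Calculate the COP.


COP = Q_evap / W
COP = 171.9 / 20.7
COP = 8.304

8.304


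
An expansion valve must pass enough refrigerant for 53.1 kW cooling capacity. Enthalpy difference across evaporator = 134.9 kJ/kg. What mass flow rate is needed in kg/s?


m_dot = Q / dh
m_dot = 53.1 / 134.9
m_dot = 0.3936 kg/s

0.3936


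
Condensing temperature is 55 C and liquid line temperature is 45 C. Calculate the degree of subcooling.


Subcooling = T_cond - T_liquid
Subcooling = 55 - 45
Subcooling = 10 K

10


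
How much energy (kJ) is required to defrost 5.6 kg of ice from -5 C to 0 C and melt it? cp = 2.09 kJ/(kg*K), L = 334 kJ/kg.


Sensible heat = cp * dT = 2.09 * 5 = 10.45 kJ/kg
Total per kg = 10.45 + 334 = 344.45 kJ/kg
Q = m * total = 5.6 * 344.45
Q = 1928.9 kJ

1928.9


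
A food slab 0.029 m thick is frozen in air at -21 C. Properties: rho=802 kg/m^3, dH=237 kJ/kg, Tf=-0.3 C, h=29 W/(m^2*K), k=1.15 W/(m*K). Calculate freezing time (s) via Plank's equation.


dT = -0.3 - (-21) = 20.7 K
term1 = a/(2h) = 0.029/(2*29) = 0.0005
term2 = a^2/(8k) = 0.029^2/(8*1.15) = 0.00009141304348
t = rho*dH*1000/dT * (term1 + term2)
t = 802*237*1000/20.7 * (0.0005 + 0.00009141304348)
t = 5431 s

5431


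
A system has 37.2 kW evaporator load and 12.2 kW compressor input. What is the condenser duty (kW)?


Q_cond = Q_evap + W
Q_cond = 37.2 + 12.2
Q_cond = 49.4 kW

49.4


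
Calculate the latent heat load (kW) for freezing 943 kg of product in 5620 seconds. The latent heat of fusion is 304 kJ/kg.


Q_lat = m * h_fg / t
Q_lat = 943 * 304 / 5620
Q_lat = 51.01 kW

51.01


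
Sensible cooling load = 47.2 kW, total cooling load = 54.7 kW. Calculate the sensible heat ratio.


SHR = Q_sensible / Q_total
SHR = 47.2 / 54.7
SHR = 0.863

0.863


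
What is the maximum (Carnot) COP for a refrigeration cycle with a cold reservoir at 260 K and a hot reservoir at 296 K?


dT = 296 - 260 = 36 K
COP_carnot = T_cold / dT = 260 / 36
COP_carnot = 7.222

7.222


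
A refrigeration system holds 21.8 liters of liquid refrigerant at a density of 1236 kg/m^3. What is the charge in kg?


Charge = V * rho / 1000
Charge = 21.8 * 1236 / 1000
Charge = 26.94 kg

26.94


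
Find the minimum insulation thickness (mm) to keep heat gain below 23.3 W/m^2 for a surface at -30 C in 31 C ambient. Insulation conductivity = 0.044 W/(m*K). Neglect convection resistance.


dT = 31 - (-30) = 61 K
thickness = k * dT / q_max * 1000
thickness = 0.044 * 61 / 23.3 * 1000
thickness = 115.2 mm

115.2


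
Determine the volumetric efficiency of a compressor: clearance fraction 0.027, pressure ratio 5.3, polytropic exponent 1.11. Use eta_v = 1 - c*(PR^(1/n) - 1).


PR^(1/n) = 5.3^(1/1.11) = 4.49263135
eta_v = 1 - 0.027 * (4.49263135 - 1)
eta_v = 0.9057

0.9057


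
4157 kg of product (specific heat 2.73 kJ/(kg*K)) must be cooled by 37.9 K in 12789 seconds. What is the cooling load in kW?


Q = m * cp * dT / t
Q = 4157 * 2.73 * 37.9 / 12789
Q = 33.631 kW

33.631


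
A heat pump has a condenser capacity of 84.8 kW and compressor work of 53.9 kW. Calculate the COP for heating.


COP_hp = Q_cond / W
COP_hp = 84.8 / 53.9
COP_hp = 1.573

1.573


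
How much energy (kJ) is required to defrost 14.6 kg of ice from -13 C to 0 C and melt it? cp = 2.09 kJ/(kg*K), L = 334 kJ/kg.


Sensible heat = cp * dT = 2.09 * 13 = 27.17 kJ/kg
Total per kg = 27.17 + 334 = 361.17 kJ/kg
Q = m * total = 14.6 * 361.17
Q = 5273.1 kJ

5273.1


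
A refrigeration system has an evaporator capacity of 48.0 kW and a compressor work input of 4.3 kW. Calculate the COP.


COP = Q_evap / W
COP = 48.0 / 4.3
COP = 11.163

11.163


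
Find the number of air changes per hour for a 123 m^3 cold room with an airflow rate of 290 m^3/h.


ACH = flow / volume
ACH = 290 / 123
ACH = 2.358

2.358


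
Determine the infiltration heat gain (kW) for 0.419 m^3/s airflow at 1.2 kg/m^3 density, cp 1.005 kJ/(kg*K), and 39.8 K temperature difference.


Q = V_dot * rho * cp * dT
Q = 0.419 * 1.2 * 1.005 * 39.8
Q = 20.111 kW

20.111


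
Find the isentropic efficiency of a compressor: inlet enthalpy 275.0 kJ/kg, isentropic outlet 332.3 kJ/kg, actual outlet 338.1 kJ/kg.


dh_ideal = 332.3 - 275.0 = 57.3 kJ/kg
dh_actual = 338.1 - 275.0 = 63.1 kJ/kg
eta_s = dh_ideal / dh_actual = 57.3 / 63.1
eta_s = 0.9081

0.9081


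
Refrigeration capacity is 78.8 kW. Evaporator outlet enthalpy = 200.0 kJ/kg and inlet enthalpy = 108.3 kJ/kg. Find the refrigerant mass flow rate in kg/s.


dh = 200.0 - 108.3 = 91.7 kJ/kg
m_dot = Q / dh = 78.8 / 91.7 = 0.8593 kg/s

0.8593


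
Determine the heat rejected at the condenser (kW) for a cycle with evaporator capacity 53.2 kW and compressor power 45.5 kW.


Q_cond = Q_evap + W
Q_cond = 53.2 + 45.5
Q_cond = 98.7 kW

98.7


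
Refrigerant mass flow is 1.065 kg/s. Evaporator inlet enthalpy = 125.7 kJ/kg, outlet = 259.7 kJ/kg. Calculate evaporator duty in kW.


dh = 259.7 - 125.7 = 134.0 kJ/kg
Q_evap = m_dot * dh = 1.065 * 134.0
Q_evap = 142.71 kW

142.71


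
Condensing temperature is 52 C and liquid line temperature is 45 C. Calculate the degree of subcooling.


Subcooling = T_cond - T_liquid
Subcooling = 52 - 45
Subcooling = 7 K

7


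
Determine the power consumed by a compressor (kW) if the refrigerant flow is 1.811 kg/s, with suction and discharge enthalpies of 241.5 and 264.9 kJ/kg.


dh = 264.9 - 241.5 = 23.4 kJ/kg
W = m_dot * dh = 1.811 * 23.4 = 42.38 kW

42.38


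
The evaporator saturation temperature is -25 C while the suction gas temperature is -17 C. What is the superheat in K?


Superheat = T_suction - T_evap
Superheat = -17 - (-25)
Superheat = 8 K

8


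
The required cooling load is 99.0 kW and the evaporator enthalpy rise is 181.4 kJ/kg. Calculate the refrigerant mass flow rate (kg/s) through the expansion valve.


m_dot = Q / dh
m_dot = 99.0 / 181.4
m_dot = 0.5458 kg/s

0.5458


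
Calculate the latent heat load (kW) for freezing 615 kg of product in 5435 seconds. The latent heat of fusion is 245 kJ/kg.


Q_lat = m * h_fg / t
Q_lat = 615 * 245 / 5435
Q_lat = 27.72 kW

27.72


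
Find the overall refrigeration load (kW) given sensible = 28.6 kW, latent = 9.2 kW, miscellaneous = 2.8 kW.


Q_total = Q_s + Q_l + Q_misc
Q_total = 28.6 + 9.2 + 2.8
Q_total = 40.6 kW

40.6


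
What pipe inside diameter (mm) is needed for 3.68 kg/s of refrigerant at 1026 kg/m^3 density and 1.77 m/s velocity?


A = m_dot / (rho * v) = 3.68 / (1026 * 1.77) = 0.002026409401 m^2
d = sqrt(4*A/pi) * 1000
d = 50.8 mm

50.8


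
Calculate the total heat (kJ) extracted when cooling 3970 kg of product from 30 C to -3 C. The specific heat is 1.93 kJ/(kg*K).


dT = 30 - (-3) = 33 K
Q = m * cp * dT = 3970 * 1.93 * 33
Q = 252849 kJ

252849


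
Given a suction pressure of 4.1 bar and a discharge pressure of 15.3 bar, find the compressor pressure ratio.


PR = P_high / P_low
PR = 15.3 / 4.1
PR = 3.732

3.732


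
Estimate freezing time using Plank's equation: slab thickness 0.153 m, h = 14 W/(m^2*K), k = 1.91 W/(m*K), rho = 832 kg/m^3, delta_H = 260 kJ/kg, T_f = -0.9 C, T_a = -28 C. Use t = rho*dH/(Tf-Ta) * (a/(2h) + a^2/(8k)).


dT = -0.9 - (-28) = 27.1 K
term1 = a/(2h) = 0.153/(2*14) = 0.005464285714
term2 = a^2/(8k) = 0.153^2/(8*1.91) = 0.001532002618
t = rho*dH*1000/dT * (term1 + term2)
t = 832*260*1000/27.1 * (0.005464285714 + 0.001532002618)
t = 55846 s

55846


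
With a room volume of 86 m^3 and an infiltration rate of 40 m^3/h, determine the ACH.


ACH = flow / volume
ACH = 40 / 86
ACH = 0.465

0.465


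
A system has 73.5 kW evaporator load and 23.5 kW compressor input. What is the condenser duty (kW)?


Q_cond = Q_evap + W
Q_cond = 73.5 + 23.5
Q_cond = 97.0 kW

97.0


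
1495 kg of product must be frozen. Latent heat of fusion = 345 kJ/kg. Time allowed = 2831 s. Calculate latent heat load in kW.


Q_lat = m * h_fg / t
Q_lat = 1495 * 345 / 2831
Q_lat = 182.19 kW

182.19


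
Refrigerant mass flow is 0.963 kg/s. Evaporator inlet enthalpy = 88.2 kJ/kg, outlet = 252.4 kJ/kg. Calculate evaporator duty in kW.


dh = 252.4 - 88.2 = 164.2 kJ/kg
Q_evap = m_dot * dh = 0.963 * 164.2
Q_evap = 158.12 kW

158.12


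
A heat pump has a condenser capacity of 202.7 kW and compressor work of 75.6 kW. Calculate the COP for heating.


COP_hp = Q_cond / W
COP_hp = 202.7 / 75.6
COP_hp = 2.681

2.681


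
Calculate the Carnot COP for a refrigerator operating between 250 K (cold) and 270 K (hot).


dT = 270 - 250 = 20 K
COP_carnot = T_cold / dT = 250 / 20
COP_carnot = 12.5

12.5


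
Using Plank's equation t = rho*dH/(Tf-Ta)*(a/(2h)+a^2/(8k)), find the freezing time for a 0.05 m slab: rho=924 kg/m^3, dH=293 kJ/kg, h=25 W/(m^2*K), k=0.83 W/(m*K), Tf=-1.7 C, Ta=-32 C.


dT = -1.7 - (-32) = 30.3 K
term1 = a/(2h) = 0.05/(2*25) = 0.001
term2 = a^2/(8k) = 0.05^2/(8*0.83) = 0.0003765060241
t = rho*dH*1000/dT * (term1 + term2)
t = 924*293*1000/30.3 * (0.001 + 0.0003765060241)
t = 12299 s

12299


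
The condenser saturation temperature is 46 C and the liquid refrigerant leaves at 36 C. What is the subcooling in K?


Subcooling = T_cond - T_liquid
Subcooling = 46 - 36
Subcooling = 10 K

10


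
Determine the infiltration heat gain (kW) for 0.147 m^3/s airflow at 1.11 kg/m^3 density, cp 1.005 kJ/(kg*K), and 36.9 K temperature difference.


Q = V_dot * rho * cp * dT
Q = 0.147 * 1.11 * 1.005 * 36.9
Q = 6.051 kW

6.051


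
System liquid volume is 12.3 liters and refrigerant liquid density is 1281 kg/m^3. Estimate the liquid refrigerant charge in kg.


Charge = V * rho / 1000
Charge = 12.3 * 1281 / 1000
Charge = 15.76 kg

15.76


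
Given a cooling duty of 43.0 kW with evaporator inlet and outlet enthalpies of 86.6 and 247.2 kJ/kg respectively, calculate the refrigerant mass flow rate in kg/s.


dh = 247.2 - 86.6 = 160.6 kJ/kg
m_dot = Q / dh = 43.0 / 160.6 = 0.2677 kg/s

0.2677


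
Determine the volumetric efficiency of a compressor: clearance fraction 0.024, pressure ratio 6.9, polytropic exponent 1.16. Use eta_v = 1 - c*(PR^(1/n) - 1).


PR^(1/n) = 6.9^(1/1.16) = 5.2862265
eta_v = 1 - 0.024 * (5.2862265 - 1)
eta_v = 0.8971

0.8971


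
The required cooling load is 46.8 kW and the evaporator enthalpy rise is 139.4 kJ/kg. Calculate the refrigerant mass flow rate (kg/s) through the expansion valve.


m_dot = Q / dh
m_dot = 46.8 / 139.4
m_dot = 0.3357 kg/s

0.3357


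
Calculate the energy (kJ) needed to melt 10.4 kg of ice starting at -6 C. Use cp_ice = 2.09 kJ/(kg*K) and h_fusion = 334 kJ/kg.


Sensible heat = cp * dT = 2.09 * 6 = 12.54 kJ/kg
Total per kg = 12.54 + 334 = 346.54 kJ/kg
Q = m * total = 10.4 * 346.54
Q = 3604.0 kJ

3604.0


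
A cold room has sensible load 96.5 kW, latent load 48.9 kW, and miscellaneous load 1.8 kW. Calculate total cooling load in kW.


Q_total = Q_s + Q_l + Q_misc
Q_total = 96.5 + 48.9 + 1.8
Q_total = 147.2 kW

147.2


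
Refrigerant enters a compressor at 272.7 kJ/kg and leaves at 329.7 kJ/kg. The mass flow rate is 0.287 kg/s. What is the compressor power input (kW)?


dh = 329.7 - 272.7 = 57.0 kJ/kg
W = m_dot * dh = 0.287 * 57.0 = 16.36 kW

16.36


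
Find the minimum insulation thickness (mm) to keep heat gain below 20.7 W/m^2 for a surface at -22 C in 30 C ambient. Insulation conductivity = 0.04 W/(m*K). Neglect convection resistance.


dT = 30 - (-22) = 52 K
thickness = k * dT / q_max * 1000
thickness = 0.04 * 52 / 20.7 * 1000
thickness = 100.5 mm

100.5


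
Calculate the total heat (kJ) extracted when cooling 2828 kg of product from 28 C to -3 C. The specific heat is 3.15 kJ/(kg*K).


dT = 28 - (-3) = 31 K
Q = m * cp * dT = 2828 * 3.15 * 31
Q = 276154 kJ

276154


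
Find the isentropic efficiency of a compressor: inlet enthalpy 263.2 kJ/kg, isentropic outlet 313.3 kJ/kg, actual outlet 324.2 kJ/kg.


dh_ideal = 313.3 - 263.2 = 50.1 kJ/kg
dh_actual = 324.2 - 263.2 = 61.0 kJ/kg
eta_s = dh_ideal / dh_actual = 50.1 / 61.0
eta_s = 0.8213

0.8213


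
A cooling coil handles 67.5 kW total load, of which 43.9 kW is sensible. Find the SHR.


SHR = Q_sensible / Q_total
SHR = 43.9 / 67.5
SHR = 0.65

0.65


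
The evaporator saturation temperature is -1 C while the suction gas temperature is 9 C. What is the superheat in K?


Superheat = T_suction - T_evap
Superheat = 9 - (-1)
Superheat = 10 K

10


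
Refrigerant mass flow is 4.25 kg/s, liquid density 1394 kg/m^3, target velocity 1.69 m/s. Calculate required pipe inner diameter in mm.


A = m_dot / (rho * v) = 4.25 / (1394 * 1.69) = 0.001804012123 m^2
d = sqrt(4*A/pi) * 1000
d = 47.9 mm

47.9


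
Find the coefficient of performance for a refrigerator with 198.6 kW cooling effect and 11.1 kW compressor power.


COP = Q_evap / W
COP = 198.6 / 11.1
COP = 17.892

17.892


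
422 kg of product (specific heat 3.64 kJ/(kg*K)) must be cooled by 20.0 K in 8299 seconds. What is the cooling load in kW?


Q = m * cp * dT / t
Q = 422 * 3.64 * 20.0 / 8299
Q = 3.702 kW

3.702


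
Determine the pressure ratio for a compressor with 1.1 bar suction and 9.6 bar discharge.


PR = P_high / P_low
PR = 9.6 / 1.1
PR = 8.727

8.727


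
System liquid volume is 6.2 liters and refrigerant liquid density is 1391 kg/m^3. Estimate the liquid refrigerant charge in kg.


Charge = V * rho / 1000
Charge = 6.2 * 1391 / 1000
Charge = 8.62 kg

8.62


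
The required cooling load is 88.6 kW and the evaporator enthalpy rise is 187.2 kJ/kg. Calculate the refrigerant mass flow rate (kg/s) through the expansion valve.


m_dot = Q / dh
m_dot = 88.6 / 187.2
m_dot = 0.4733 kg/s

0.4733


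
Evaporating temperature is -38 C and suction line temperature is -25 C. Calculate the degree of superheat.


Superheat = T_suction - T_evap
Superheat = -25 - (-38)
Superheat = 13 K

13


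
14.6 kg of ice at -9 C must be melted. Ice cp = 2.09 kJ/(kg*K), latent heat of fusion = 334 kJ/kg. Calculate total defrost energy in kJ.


Sensible heat = cp * dT = 2.09 * 9 = 18.81 kJ/kg
Total per kg = 18.81 + 334 = 352.81 kJ/kg
Q = m * total = 14.6 * 352.81
Q = 5151.0 kJ

5151.0


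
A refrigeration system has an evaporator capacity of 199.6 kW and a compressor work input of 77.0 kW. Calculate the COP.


COP = Q_evap / W
COP = 199.6 / 77.0
COP = 2.592

2.592


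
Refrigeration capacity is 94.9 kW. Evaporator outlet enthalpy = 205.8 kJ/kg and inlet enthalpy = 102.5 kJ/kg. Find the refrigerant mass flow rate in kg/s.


dh = 205.8 - 102.5 = 103.3 kJ/kg
m_dot = Q / dh = 94.9 / 103.3 = 0.9187 kg/s

0.9187


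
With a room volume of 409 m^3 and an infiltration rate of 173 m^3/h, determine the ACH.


ACH = flow / volume
ACH = 173 / 409
ACH = 0.423

0.423


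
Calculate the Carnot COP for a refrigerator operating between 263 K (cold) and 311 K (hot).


dT = 311 - 263 = 48 K
COP_carnot = T_cold / dT = 263 / 48
COP_carnot = 5.479

5.479


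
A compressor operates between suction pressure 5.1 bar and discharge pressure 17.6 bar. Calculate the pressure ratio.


PR = P_high / P_low
PR = 17.6 / 5.1
PR = 3.451

3.451


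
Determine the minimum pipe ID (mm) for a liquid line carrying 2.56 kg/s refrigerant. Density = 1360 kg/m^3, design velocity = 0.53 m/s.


A = m_dot / (rho * v) = 2.56 / (1360 * 0.53) = 0.003551609323 m^2
d = sqrt(4*A/pi) * 1000
d = 67.2 mm

67.2


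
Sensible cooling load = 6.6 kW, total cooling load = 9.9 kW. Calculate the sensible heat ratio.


SHR = Q_sensible / Q_total
SHR = 6.6 / 9.9
SHR = 0.667

0.667


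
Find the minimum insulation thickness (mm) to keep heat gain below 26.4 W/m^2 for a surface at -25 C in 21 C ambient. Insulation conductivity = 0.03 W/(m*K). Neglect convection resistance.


dT = 21 - (-25) = 46 K
thickness = k * dT / q_max * 1000
thickness = 0.03 * 46 / 26.4 * 1000
thickness = 52.3 mm

52.3


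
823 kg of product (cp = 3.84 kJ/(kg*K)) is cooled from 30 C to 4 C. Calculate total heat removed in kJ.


dT = 30 - (4) = 26 K
Q = m * cp * dT = 823 * 3.84 * 26
Q = 82168 kJ

82168


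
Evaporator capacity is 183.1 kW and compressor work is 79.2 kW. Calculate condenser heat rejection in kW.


Q_cond = Q_evap + W
Q_cond = 183.1 + 79.2
Q_cond = 262.3 kW

262.3


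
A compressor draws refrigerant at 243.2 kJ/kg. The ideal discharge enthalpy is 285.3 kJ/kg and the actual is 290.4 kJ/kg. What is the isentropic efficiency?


dh_ideal = 285.3 - 243.2 = 42.1 kJ/kg
dh_actual = 290.4 - 243.2 = 47.2 kJ/kg
eta_s = dh_ideal / dh_actual = 42.1 / 47.2
eta_s = 0.8919

0.8919


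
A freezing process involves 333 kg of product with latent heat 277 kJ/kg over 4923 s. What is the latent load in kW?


Q_lat = m * h_fg / t
Q_lat = 333 * 277 / 4923
Q_lat = 18.74 kW

18.74


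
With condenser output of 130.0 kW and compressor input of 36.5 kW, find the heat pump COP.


COP_hp = Q_cond / W
COP_hp = 130.0 / 36.5
COP_hp = 3.562

3.562


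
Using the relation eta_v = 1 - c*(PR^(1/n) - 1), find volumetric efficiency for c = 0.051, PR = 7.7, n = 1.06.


PR^(1/n) = 7.7^(1/1.06) = 6.8598087
eta_v = 1 - 0.051 * (6.8598087 - 1)
eta_v = 0.7011

0.7011


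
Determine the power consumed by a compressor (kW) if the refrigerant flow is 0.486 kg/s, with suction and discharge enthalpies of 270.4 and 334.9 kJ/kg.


dh = 334.9 - 270.4 = 64.5 kJ/kg
W = m_dot * dh = 0.486 * 64.5 = 31.35 kW

31.35


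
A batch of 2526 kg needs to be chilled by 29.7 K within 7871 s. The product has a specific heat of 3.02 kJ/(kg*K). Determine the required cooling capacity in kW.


Q = m * cp * dT / t
Q = 2526 * 3.02 * 29.7 / 7871
Q = 28.785 kW

28.785


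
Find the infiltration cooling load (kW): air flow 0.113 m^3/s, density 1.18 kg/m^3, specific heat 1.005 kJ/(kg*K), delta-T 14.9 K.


Q = V_dot * rho * cp * dT
Q = 0.113 * 1.18 * 1.005 * 14.9
Q = 1.997 kW

1.997


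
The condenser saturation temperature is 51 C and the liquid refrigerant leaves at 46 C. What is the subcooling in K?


Subcooling = T_cond - T_liquid
Subcooling = 51 - 46
Subcooling = 5 K

5


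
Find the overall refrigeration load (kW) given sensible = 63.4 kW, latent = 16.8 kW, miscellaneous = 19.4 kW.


Q_total = Q_s + Q_l + Q_misc
Q_total = 63.4 + 16.8 + 19.4
Q_total = 99.6 kW

99.6


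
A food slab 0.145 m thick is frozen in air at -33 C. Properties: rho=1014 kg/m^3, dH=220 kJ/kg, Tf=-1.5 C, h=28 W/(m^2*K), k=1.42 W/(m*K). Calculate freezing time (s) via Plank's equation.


dT = -1.5 - (-33) = 31.5 K
term1 = a/(2h) = 0.145/(2*28) = 0.002589285714
term2 = a^2/(8k) = 0.145^2/(8*1.42) = 0.001850792254
t = rho*dH*1000/dT * (term1 + term2)
t = 1014*220*1000/31.5 * (0.002589285714 + 0.001850792254)
t = 31444 s

31444


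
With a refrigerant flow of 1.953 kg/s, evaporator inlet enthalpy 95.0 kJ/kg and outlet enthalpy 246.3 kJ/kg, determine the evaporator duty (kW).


dh = 246.3 - 95.0 = 151.3 kJ/kg
Q_evap = m_dot * dh = 1.953 * 151.3
Q_evap = 295.49 kW

295.49


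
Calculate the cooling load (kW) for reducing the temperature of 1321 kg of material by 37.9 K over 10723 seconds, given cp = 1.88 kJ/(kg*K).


Q = m * cp * dT / t
Q = 1321 * 1.88 * 37.9 / 10723
Q = 8.778 kW

8.778


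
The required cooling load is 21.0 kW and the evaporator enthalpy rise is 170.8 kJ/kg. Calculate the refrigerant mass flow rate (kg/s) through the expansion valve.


m_dot = Q / dh
m_dot = 21.0 / 170.8
m_dot = 0.123 kg/s

0.123


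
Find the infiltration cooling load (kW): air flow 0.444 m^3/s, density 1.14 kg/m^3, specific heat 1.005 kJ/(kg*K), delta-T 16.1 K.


Q = V_dot * rho * cp * dT
Q = 0.444 * 1.14 * 1.005 * 16.1
Q = 8.19 kW

8.19


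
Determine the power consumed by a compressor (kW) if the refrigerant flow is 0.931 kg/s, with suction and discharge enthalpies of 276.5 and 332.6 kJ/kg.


dh = 332.6 - 276.5 = 56.1 kJ/kg
W = m_dot * dh = 0.931 * 56.1 = 52.23 kW

52.23


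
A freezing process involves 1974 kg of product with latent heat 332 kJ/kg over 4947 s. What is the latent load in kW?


Q_lat = m * h_fg / t
Q_lat = 1974 * 332 / 4947
Q_lat = 132.48 kW

132.48


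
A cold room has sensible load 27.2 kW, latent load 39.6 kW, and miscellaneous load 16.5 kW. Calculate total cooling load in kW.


Q_total = Q_s + Q_l + Q_misc
Q_total = 27.2 + 39.6 + 16.5
Q_total = 83.3 kW

83.3


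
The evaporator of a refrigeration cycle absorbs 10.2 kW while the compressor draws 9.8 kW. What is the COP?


COP = Q_evap / W
COP = 10.2 / 9.8
COP = 1.041

1.041


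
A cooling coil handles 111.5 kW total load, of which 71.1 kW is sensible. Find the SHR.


SHR = Q_sensible / Q_total
SHR = 71.1 / 111.5
SHR = 0.638

0.638


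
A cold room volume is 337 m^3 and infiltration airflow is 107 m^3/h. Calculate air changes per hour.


ACH = flow / volume
ACH = 107 / 337
ACH = 0.318

0.318


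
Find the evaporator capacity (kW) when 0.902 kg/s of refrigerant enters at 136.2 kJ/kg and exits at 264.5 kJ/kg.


dh = 264.5 - 136.2 = 128.3 kJ/kg
Q_evap = m_dot * dh = 0.902 * 128.3
Q_evap = 115.73 kW

115.73


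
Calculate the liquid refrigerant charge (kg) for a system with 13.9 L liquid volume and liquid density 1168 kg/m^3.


Charge = V * rho / 1000
Charge = 13.9 * 1168 / 1000
Charge = 16.24 kg

16.24


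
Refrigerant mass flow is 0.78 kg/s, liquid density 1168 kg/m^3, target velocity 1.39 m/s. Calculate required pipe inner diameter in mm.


A = m_dot / (rho * v) = 0.78 / (1168 * 1.39) = 0.0004804375678 m^2
d = sqrt(4*A/pi) * 1000
d = 24.7 mm

24.7


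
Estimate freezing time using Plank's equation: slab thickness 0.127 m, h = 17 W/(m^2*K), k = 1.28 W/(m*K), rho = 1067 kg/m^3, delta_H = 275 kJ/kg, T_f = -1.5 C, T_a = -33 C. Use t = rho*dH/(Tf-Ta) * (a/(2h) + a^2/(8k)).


dT = -1.5 - (-33) = 31.5 K
term1 = a/(2h) = 0.127/(2*17) = 0.003735294118
term2 = a^2/(8k) = 0.127^2/(8*1.28) = 0.001575097656
t = rho*dH*1000/dT * (term1 + term2)
t = 1067*275*1000/31.5 * (0.003735294118 + 0.001575097656)
t = 49467 s

49467


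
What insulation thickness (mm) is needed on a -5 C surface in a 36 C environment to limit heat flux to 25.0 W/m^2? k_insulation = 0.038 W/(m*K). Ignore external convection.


dT = 36 - (-5) = 41 K
thickness = k * dT / q_max * 1000
thickness = 0.038 * 41 / 25.0 * 1000
thickness = 62.3 mm

62.3


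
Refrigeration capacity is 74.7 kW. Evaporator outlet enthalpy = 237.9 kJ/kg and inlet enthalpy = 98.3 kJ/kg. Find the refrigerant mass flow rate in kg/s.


dh = 237.9 - 98.3 = 139.6 kJ/kg
m_dot = Q / dh = 74.7 / 139.6 = 0.5351 kg/s

0.5351


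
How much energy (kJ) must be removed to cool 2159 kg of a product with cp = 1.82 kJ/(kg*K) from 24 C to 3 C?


dT = 24 - (3) = 21 K
Q = m * cp * dT = 2159 * 1.82 * 21
Q = 82517 kJ

82517


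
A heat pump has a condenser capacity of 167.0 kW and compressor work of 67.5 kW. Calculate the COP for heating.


COP_hp = Q_cond / W
COP_hp = 167.0 / 67.5
COP_hp = 2.474

2.474


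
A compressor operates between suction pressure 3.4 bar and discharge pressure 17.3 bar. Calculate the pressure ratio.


PR = P_high / P_low
PR = 17.3 / 3.4
PR = 5.088

5.088


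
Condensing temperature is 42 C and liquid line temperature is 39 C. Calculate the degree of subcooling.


Subcooling = T_cond - T_liquid
Subcooling = 42 - 39
Subcooling = 3 K

3


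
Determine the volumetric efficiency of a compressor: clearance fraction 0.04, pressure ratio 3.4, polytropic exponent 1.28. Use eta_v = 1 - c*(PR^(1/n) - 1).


PR^(1/n) = 3.4^(1/1.28) = 2.6014645
eta_v = 1 - 0.04 * (2.6014645 - 1)
eta_v = 0.9359

0.9359


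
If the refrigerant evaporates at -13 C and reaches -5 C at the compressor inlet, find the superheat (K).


Superheat = T_suction - T_evap
Superheat = -5 - (-13)
Superheat = 8 K

8


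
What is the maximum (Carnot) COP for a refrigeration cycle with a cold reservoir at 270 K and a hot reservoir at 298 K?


dT = 298 - 270 = 28 K
COP_carnot = T_cold / dT = 270 / 28
COP_carnot = 9.643

9.643


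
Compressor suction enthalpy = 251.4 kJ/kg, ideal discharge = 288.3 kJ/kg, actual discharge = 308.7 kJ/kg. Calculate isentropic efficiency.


dh_ideal = 288.3 - 251.4 = 36.9 kJ/kg
dh_actual = 308.7 - 251.4 = 57.3 kJ/kg
eta_s = dh_ideal / dh_actual = 36.9 / 57.3
eta_s = 0.644

0.644


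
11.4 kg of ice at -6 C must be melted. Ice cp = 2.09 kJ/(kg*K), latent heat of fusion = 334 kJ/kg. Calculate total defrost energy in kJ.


Sensible heat = cp * dT = 2.09 * 6 = 12.54 kJ/kg
Total per kg = 12.54 + 334 = 346.54 kJ/kg
Q = m * total = 11.4 * 346.54
Q = 3950.6 kJ

3950.6


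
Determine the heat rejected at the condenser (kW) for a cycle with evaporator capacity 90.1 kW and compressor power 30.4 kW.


Q_cond = Q_evap + W
Q_cond = 90.1 + 30.4
Q_cond = 120.5 kW

120.5


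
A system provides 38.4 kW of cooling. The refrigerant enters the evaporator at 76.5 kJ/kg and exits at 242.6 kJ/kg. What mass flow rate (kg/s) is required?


dh = 242.6 - 76.5 = 166.1 kJ/kg
m_dot = Q / dh = 38.4 / 166.1 = 0.2312 kg/s

0.2312


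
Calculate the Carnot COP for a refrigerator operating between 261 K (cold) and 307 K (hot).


dT = 307 - 261 = 46 K
COP_carnot = T_cold / dT = 261 / 46
COP_carnot = 5.674

5.674


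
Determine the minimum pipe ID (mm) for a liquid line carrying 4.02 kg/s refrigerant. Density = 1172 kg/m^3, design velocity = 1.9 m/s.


A = m_dot / (rho * v) = 4.02 / (1172 * 1.9) = 0.001805281121 m^2
d = sqrt(4*A/pi) * 1000
d = 47.9 mm

47.9


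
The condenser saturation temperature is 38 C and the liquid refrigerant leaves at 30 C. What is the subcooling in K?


Subcooling = T_cond - T_liquid
Subcooling = 38 - 30
Subcooling = 8 K

8


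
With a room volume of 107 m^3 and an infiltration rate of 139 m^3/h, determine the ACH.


ACH = flow / volume
ACH = 139 / 107
ACH = 1.299

1.299


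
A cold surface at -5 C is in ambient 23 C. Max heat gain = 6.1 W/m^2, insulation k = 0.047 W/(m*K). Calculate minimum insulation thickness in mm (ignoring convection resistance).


dT = 23 - (-5) = 28 K
thickness = k * dT / q_max * 1000
thickness = 0.047 * 28 / 6.1 * 1000
thickness = 215.7 mm

215.7


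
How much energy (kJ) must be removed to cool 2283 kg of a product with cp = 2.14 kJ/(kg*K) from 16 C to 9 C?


dT = 16 - (9) = 7 K
Q = m * cp * dT = 2283 * 2.14 * 7
Q = 34199 kJ

34199


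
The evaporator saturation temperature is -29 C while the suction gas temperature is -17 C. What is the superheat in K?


Superheat = T_suction - T_evap
Superheat = -17 - (-29)
Superheat = 12 K

12


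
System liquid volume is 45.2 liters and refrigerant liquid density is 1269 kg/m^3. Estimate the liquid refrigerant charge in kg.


Charge = V * rho / 1000
Charge = 45.2 * 1269 / 1000
Charge = 57.36 kg

57.36


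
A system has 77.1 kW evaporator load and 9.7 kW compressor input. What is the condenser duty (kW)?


Q_cond = Q_evap + W
Q_cond = 77.1 + 9.7
Q_cond = 86.8 kW

86.8


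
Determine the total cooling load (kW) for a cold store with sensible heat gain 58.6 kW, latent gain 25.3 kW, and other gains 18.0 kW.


Q_total = Q_s + Q_l + Q_misc
Q_total = 58.6 + 25.3 + 18.0
Q_total = 101.9 kW

101.9


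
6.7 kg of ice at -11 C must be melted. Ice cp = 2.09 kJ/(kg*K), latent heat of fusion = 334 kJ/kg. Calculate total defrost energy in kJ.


Sensible heat = cp * dT = 2.09 * 11 = 22.99 kJ/kg
Total per kg = 22.99 + 334 = 356.99 kJ/kg
Q = m * total = 6.7 * 356.99
Q = 2391.8 kJ

2391.8


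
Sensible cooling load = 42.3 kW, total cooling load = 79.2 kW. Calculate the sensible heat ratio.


SHR = Q_sensible / Q_total
SHR = 42.3 / 79.2
SHR = 0.534

0.534


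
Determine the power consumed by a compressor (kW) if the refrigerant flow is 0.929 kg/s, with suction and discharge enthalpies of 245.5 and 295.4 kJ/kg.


dh = 295.4 - 245.5 = 49.9 kJ/kg
W = m_dot * dh = 0.929 * 49.9 = 46.36 kW

46.36


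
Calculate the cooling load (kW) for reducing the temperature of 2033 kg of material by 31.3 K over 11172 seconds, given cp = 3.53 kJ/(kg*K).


Q = m * cp * dT / t
Q = 2033 * 3.53 * 31.3 / 11172
Q = 20.106 kW

20.106


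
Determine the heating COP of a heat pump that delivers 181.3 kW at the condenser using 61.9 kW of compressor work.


COP_hp = Q_cond / W
COP_hp = 181.3 / 61.9
COP_hp = 2.929

2.929


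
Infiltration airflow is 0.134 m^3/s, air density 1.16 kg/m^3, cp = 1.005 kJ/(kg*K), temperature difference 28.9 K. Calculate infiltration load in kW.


Q = V_dot * rho * cp * dT
Q = 0.134 * 1.16 * 1.005 * 28.9
Q = 4.515 kW

4.515


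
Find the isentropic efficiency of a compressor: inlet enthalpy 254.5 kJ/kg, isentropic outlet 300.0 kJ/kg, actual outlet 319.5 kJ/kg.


dh_ideal = 300.0 - 254.5 = 45.5 kJ/kg
dh_actual = 319.5 - 254.5 = 65.0 kJ/kg
eta_s = dh_ideal / dh_actual = 45.5 / 65.0
eta_s = 0.7

0.7


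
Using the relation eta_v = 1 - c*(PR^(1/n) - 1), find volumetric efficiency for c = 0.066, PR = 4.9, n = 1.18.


PR^(1/n) = 4.9^(1/1.18) = 3.84513801
eta_v = 1 - 0.066 * (3.84513801 - 1)
eta_v = 0.8122

0.8122


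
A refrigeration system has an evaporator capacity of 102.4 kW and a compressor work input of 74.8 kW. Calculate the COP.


COP = Q_evap / W
COP = 102.4 / 74.8
COP = 1.369

1.369


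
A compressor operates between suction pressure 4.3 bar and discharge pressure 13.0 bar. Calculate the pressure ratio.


PR = P_high / P_low
PR = 13.0 / 4.3
PR = 3.023

3.023


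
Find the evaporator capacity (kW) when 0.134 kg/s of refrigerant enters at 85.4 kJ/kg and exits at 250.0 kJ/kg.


dh = 250.0 - 85.4 = 164.6 kJ/kg
Q_evap = m_dot * dh = 0.134 * 164.6
Q_evap = 22.06 kW

22.06


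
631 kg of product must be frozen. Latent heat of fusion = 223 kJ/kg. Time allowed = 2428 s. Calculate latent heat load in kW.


Q_lat = m * h_fg / t
Q_lat = 631 * 223 / 2428
Q_lat = 57.95 kW

57.95


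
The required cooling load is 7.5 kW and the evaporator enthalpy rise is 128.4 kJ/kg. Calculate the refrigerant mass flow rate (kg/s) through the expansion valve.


m_dot = Q / dh
m_dot = 7.5 / 128.4
m_dot = 0.0584 kg/s

0.0584


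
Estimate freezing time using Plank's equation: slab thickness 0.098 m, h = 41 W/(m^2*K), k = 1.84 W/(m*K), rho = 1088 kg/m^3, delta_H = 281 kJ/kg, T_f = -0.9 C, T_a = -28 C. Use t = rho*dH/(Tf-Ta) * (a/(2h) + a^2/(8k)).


dT = -0.9 - (-28) = 27.1 K
term1 = a/(2h) = 0.098/(2*41) = 0.001195121951
term2 = a^2/(8k) = 0.098^2/(8*1.84) = 0.0006524456522
t = rho*dH*1000/dT * (term1 + term2)
t = 1088*281*1000/27.1 * (0.001195121951 + 0.0006524456522)
t = 20843 s

20843


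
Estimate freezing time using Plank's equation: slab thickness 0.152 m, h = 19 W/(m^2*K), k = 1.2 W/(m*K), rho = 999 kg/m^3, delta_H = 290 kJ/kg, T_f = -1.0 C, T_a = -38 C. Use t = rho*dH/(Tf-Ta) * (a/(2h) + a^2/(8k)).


dT = -1.0 - (-38) = 37.0 K
term1 = a/(2h) = 0.152/(2*19) = 0.004
term2 = a^2/(8k) = 0.152^2/(8*1.2) = 0.002406666667
t = rho*dH*1000/dT * (term1 + term2)
t = 999*290*1000/37.0 * (0.004 + 0.002406666667)
t = 50164 s

50164


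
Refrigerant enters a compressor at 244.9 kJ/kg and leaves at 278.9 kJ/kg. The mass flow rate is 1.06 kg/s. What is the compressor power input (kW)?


dh = 278.9 - 244.9 = 34.0 kJ/kg
W = m_dot * dh = 1.06 * 34.0 = 36.04 kW

36.04


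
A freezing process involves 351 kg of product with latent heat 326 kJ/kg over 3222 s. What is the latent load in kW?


Q_lat = m * h_fg / t
Q_lat = 351 * 326 / 3222
Q_lat = 35.51 kW

35.51


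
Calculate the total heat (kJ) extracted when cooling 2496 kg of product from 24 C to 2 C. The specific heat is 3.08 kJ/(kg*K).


dT = 24 - (2) = 22 K
Q = m * cp * dT = 2496 * 3.08 * 22
Q = 169129 kJ

169129


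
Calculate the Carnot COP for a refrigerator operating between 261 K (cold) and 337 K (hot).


dT = 337 - 261 = 76 K
COP_carnot = T_cold / dT = 261 / 76
COP_carnot = 3.434

3.434


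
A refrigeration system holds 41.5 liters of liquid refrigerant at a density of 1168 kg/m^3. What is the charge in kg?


Charge = V * rho / 1000
Charge = 41.5 * 1168 / 1000
Charge = 48.47 kg

48.47


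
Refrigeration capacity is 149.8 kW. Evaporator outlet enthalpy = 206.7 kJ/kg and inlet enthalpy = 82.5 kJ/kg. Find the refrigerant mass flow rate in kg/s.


dh = 206.7 - 82.5 = 124.2 kJ/kg
m_dot = Q / dh = 149.8 / 124.2 = 1.2061 kg/s

1.2061


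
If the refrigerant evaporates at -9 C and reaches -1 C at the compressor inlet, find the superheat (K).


Superheat = T_suction - T_evap
Superheat = -1 - (-9)
Superheat = 8 K

8


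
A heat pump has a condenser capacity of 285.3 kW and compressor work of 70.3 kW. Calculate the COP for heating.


COP_hp = Q_cond / W
COP_hp = 285.3 / 70.3
COP_hp = 4.058

4.058


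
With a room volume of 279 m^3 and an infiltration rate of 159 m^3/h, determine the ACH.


ACH = flow / volume
ACH = 159 / 279
ACH = 0.57

0.57


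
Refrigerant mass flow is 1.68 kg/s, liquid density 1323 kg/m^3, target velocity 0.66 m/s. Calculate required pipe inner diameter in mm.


A = m_dot / (rho * v) = 1.68 / (1323 * 0.66) = 0.001924001924 m^2
d = sqrt(4*A/pi) * 1000
d = 49.5 mm

49.5


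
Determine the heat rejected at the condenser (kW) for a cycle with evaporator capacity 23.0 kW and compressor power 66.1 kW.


Q_cond = Q_evap + W
Q_cond = 23.0 + 66.1
Q_cond = 89.1 kW

89.1


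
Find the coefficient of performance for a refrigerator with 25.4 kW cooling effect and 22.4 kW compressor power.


COP = Q_evap / W
COP = 25.4 / 22.4
COP = 1.134

1.134


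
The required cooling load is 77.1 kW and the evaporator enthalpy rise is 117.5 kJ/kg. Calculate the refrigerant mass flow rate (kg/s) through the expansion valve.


m_dot = Q / dh
m_dot = 77.1 / 117.5
m_dot = 0.6562 kg/s

0.6562


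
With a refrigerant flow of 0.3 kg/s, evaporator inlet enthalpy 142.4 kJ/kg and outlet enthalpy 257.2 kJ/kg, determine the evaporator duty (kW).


dh = 257.2 - 142.4 = 114.8 kJ/kg
Q_evap = m_dot * dh = 0.3 * 114.8
Q_evap = 34.44 kW

34.44


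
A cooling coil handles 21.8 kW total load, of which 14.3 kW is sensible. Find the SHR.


SHR = Q_sensible / Q_total
SHR = 14.3 / 21.8
SHR = 0.656

0.656


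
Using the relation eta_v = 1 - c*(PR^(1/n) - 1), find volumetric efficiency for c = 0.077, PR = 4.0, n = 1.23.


PR^(1/n) = 4.0^(1/1.23) = 3.08659514
eta_v = 1 - 0.077 * (3.08659514 - 1)
eta_v = 0.8393

0.8393


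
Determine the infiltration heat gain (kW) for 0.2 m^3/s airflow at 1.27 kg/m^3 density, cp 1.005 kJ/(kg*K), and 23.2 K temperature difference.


Q = V_dot * rho * cp * dT
Q = 0.2 * 1.27 * 1.005 * 23.2
Q = 5.922 kW

5.922


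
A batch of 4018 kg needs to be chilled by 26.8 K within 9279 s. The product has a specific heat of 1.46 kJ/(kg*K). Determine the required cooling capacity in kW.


Q = m * cp * dT / t
Q = 4018 * 1.46 * 26.8 / 9279
Q = 16.943 kW

16.943


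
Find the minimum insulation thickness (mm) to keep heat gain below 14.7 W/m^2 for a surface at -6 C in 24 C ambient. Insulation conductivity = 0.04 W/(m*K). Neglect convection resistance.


dT = 24 - (-6) = 30 K
thickness = k * dT / q_max * 1000
thickness = 0.04 * 30 / 14.7 * 1000
thickness = 81.6 mm

81.6


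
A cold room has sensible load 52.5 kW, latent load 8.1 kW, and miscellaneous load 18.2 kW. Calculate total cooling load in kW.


Q_total = Q_s + Q_l + Q_misc
Q_total = 52.5 + 8.1 + 18.2
Q_total = 78.8 kW

78.8


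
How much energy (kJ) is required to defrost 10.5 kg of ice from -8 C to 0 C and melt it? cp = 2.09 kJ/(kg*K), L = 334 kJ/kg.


Sensible heat = cp * dT = 2.09 * 8 = 16.72 kJ/kg
Total per kg = 16.72 + 334 = 350.72 kJ/kg
Q = m * total = 10.5 * 350.72
Q = 3682.6 kJ

3682.6


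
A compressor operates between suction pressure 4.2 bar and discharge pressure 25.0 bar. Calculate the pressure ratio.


PR = P_high / P_low
PR = 25.0 / 4.2
PR = 5.952

5.952


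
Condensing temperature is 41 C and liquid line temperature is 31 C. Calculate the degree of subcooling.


Subcooling = T_cond - T_liquid
Subcooling = 41 - 31
Subcooling = 10 K

10


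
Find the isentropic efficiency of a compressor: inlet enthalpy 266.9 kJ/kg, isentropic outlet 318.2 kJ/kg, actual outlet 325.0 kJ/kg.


dh_ideal = 318.2 - 266.9 = 51.3 kJ/kg
dh_actual = 325.0 - 266.9 = 58.1 kJ/kg
eta_s = dh_ideal / dh_actual = 51.3 / 58.1
eta_s = 0.883

0.883


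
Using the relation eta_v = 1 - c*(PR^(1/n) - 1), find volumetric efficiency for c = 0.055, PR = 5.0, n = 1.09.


PR^(1/n) = 5.0^(1/1.09) = 4.37780976
eta_v = 1 - 0.055 * (4.37780976 - 1)
eta_v = 0.8142

0.8142


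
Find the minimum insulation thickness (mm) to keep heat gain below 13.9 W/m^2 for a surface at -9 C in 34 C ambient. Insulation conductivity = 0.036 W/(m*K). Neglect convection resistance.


dT = 34 - (-9) = 43 K
thickness = k * dT / q_max * 1000
thickness = 0.036 * 43 / 13.9 * 1000
thickness = 111.4 mm

111.4
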